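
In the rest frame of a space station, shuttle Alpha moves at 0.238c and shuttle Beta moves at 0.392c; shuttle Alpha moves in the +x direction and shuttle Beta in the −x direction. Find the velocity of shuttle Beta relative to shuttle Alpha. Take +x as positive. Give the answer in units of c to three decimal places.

β_A = 0.238, β_B = -0.392.
Transform to A's frame with the inverse velocity-addition law: u' = (u − v)/(1 − uv/c²), taking u = β_B and v = β_A.
u' = (-0.392 − 0.238) / (1 − (0.238)(-0.392)) = -0.6300/1.0933 = -0.5762.

-0.576c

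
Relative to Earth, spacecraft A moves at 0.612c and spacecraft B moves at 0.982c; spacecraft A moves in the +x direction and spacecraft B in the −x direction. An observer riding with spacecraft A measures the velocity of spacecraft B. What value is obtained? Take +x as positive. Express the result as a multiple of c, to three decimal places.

β_A = 0.612, β_B = -0.982.
Transform to A's frame with the inverse velocity-addition law: u' = (u − v)/(1 − uv/c²), taking u = β_B and v = β_A.
u' = (-0.982 − 0.612) / (1 − (0.612)(-0.982)) = -1.5940/1.6010 = -0.9956.

-0.996c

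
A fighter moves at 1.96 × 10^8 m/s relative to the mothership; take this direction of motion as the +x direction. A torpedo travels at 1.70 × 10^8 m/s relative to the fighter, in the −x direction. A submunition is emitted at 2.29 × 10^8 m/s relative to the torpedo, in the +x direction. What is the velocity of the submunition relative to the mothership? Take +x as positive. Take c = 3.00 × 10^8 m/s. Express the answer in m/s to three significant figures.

Apply u = (u' + v)/(1 + u'v/c²) successively, working outward toward the mothership.
(Dividing each given speed by c = 3.00 × 10^8 m/s to work in units of c.)
Start: velocity of the fighter relative to the mothership = 0.6533c.
Compose with the torpedo (u' = -0.567 in the fighter frame): u_1 = (-0.567 + 0.653) / (1 + (-0.567)·0.653) = 0.0867/0.6298 = 0.1376.
Compose with the submunition (u' = 0.763 in the torpedo frame): u_2 = (0.763 + 0.138) / (1 + 0.763·0.138) = 0.9009/1.1050 = 0.8153.
So u = 0.8153 × 3.00 × 10^8 m/s.

+2.45 × 10^8 m/s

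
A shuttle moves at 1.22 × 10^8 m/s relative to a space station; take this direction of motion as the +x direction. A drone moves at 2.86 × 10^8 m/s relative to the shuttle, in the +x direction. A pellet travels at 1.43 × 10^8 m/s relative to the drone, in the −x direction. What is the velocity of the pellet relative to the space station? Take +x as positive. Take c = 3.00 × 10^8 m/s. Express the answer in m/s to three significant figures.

Apply u = (u' + v)/(1 + u'v/c²) successively, working outward toward the space station.
(Dividing each given speed by c = 3.00 × 10^8 m/s to work in units of c.)
Start: velocity of the shuttle relative to the space station = 0.4067c.
Compose with the drone (u' = 0.953 in the shuttle frame): u_1 = (0.953 + 0.407) / (1 + 0.953·0.407) = 1.3600/1.3877 = 0.9800.
Compose with the pellet (u' = -0.477 in the drone frame): u_2 = (-0.477 + 0.980) / (1 + (-0.477)·0.980) = 0.5034/0.5328 = 0.9447.
So u = 0.9447 × 3.00 × 10^8 m/s.

+2.83 × 10^8 m/s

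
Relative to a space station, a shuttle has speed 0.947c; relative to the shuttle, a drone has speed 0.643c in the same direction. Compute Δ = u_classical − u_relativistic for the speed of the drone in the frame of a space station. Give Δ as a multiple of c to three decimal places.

Galilean: u_cl = 0.643 + 0.947 = 1.5900.
Relativistic: u_rel = (0.643 + 0.947) / (1 + 0.643·0.947) = 1.5900/1.6089 = 0.9882.
Δ = 1.5900 − 0.9882 = 0.6018.
(The classical prediction exceeds c; the relativistic result does not.)

Δ = 0.602c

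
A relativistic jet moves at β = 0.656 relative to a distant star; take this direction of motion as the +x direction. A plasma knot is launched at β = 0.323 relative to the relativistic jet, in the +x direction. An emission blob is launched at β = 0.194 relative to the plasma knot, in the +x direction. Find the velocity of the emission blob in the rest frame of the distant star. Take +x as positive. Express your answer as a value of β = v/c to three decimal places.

β = 0.866

Apply u = (u' + v)/(1 + u'v/c²) successively, working outward toward the distant star.
Start: velocity of the relativistic jet relative to the distant star = 0.6560c.
Compose with the plasma knot (u' = 0.323 in the relativistic jet frame): u_1 = (0.323 + 0.656) / (1 + 0.323·0.656) = 0.9790/1.2119 = 0.8078.
Compose with the emission blob (u' = 0.194 in the plasma knot frame): u_2 = (0.194 + 0.808) / (1 + 0.194·0.808) = 1.0018/1.1567 = 0.8661.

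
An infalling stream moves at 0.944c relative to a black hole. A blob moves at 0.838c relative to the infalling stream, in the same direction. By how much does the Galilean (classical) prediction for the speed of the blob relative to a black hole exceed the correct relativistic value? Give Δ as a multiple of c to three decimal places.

Galilean: u_cl = 0.838 + 0.944 = 1.7820.
Relativistic: u_rel = (0.838 + 0.944) / (1 + 0.838·0.944) = 1.7820/1.7911 = 0.9949.
Δ = 1.7820 − 0.9949 = 0.7871.
(The classical prediction exceeds c; the relativistic result does not.)

Δ = 0.787c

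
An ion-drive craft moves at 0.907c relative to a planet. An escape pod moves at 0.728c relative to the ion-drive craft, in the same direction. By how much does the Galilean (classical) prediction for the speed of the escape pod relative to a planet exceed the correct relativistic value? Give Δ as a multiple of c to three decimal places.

Galilean: u_cl = 0.728 + 0.907 = 1.6350.
Relativistic: u_rel = (0.728 + 0.907) / (1 + 0.728·0.907) = 1.6350/1.6603 = 0.9848.
Δ = 1.6350 − 0.9848 = 0.6502.
(The classical prediction exceeds c; the relativistic result does not.)

Δ = 0.650c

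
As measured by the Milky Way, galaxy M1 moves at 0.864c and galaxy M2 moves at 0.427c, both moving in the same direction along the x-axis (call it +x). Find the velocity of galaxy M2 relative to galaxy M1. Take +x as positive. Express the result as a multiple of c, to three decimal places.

-0.692c

β_A = 0.864, β_B = 0.427.
Transform to A's frame with the inverse velocity-addition law: u' = (u − v)/(1 − uv/c²), taking u = β_B and v = β_A.
u' = (0.427 − 0.864) / (1 − (0.864)(0.427)) = -0.4370/0.6311 = -0.6925.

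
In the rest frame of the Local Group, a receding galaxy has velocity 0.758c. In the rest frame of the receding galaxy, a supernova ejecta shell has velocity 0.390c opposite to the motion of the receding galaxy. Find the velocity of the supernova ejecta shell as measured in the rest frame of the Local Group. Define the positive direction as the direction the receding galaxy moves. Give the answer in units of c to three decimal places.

+0.522c

With v = 0.758 and u' = -0.390 (in units of c),
u = (u' + v)/(1 + u'v/c²):
u = (-0.390 + 0.758) / (1 + (-0.390)·0.758) = 0.3680/0.7044 = 0.5224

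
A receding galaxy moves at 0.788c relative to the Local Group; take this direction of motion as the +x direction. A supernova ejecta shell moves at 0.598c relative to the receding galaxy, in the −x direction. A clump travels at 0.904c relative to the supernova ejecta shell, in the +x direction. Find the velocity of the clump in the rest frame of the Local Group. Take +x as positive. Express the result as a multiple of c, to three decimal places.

Apply u = (u' + v)/(1 + u'v/c²) successively, working outward toward the Local Group.
Start: velocity of the receding galaxy relative to the Local Group = 0.7880c.
Compose with the supernova ejecta shell (u' = -0.598 in the receding galaxy frame): u_1 = (-0.598 + 0.788) / (1 + (-0.598)·0.788) = 0.1900/0.5288 = 0.3593.
Compose with the clump (u' = 0.904 in the supernova ejecta shell frame): u_2 = (0.904 + 0.359) / (1 + 0.904·0.359) = 1.2633/1.3248 = 0.9536.

+0.954c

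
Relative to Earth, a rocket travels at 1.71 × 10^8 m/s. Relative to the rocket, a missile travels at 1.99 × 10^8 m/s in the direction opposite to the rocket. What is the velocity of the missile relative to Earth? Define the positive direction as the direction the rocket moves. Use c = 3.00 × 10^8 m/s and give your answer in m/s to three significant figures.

In units of c (dividing by 3.00 × 10^8 m/s): v = 0.570, u' = -0.663.
u = (u' + v)/(1 + u'v/c²):
u = (-0.663 + 0.570) / (1 + (-0.663)·0.570) = -0.0933/0.6219 = -0.1501
(Galilean addition would give -0.093c.)
Converting back: u = -0.1501 × 3.00 × 10^8 m/s.

-4.50 × 10^7 m/s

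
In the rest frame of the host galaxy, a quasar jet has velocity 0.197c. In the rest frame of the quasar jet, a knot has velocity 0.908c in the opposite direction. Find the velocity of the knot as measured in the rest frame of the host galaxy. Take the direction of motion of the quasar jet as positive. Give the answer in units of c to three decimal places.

-0.866c

With v = 0.197 and u' = -0.908 (in units of c),
u = (u' + v)/(1 + u'v/c²):
u = (-0.908 + 0.197) / (1 + (-0.908)·0.197) = -0.7110/0.8211 = -0.8659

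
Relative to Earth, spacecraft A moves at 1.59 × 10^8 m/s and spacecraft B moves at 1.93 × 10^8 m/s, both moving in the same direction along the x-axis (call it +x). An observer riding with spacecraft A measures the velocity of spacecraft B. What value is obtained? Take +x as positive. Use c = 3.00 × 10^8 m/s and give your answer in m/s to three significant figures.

β_A = 0.530, β_B = 0.643 (dividing each by c = 3.00 × 10^8 m/s).
Transform to A's frame with the inverse velocity-addition law: u' = (u − v)/(1 − uv/c²), taking u = β_B and v = β_A.
u' = (0.643 − 0.530) / (1 − (0.530)(0.643)) = 0.1133/0.6590 = 0.1720.
u' = 0.1720 × 3.00 × 10^8 m/s.

+5.16 × 10^7 m/s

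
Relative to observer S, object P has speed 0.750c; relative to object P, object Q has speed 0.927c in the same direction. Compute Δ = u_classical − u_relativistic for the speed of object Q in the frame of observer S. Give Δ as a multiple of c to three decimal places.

Δ = 0.688c

Galilean: u_cl = 0.927 + 0.750 = 1.6770.
Relativistic: u_rel = (0.927 + 0.750) / (1 + 0.927·0.750) = 1.6770/1.6952 = 0.9892.
Δ = 1.6770 − 0.9892 = 0.6878.
(The classical prediction exceeds c; the relativistic result does not.)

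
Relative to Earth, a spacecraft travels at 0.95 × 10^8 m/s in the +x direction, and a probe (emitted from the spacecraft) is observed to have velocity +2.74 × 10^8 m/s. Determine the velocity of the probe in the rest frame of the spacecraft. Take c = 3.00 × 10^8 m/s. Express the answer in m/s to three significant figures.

v = 0.317c, u = 0.913c.
Invert the composition law: u' = (u − v)/(1 − uv/c²).
u' = (0.913 − 0.317) / (1 − (0.913)(0.317)) = 0.5967/0.7108 = 0.8395.
u' = 0.8395 × 3.00 × 10^8 m/s.

+2.52 × 10^8 m/s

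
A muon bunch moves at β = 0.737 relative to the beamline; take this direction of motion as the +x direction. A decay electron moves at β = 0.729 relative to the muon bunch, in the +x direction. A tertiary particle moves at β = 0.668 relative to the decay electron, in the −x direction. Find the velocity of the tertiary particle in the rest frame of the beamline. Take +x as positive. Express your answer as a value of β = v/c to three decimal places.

Apply u = (u' + v)/(1 + u'v/c²) successively, working outward toward the beamline.
Start: velocity of the muon bunch relative to the beamline = 0.7370c.
Compose with the decay electron (u' = 0.729 in the muon bunch frame): u_1 = (0.729 + 0.737) / (1 + 0.729·0.737) = 1.4660/1.5373 = 0.9536.
Compose with the tertiary particle (u' = -0.668 in the decay electron frame): u_2 = (-0.668 + 0.954) / (1 + (-0.668)·0.954) = 0.2856/0.3630 = 0.7869.

β = +0.787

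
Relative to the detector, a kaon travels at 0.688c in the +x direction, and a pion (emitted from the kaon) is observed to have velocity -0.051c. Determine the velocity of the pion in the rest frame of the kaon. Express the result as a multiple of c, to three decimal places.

Invert the composition law: u' = (u − v)/(1 − uv/c²).
u' = (-0.051 − 0.688) / (1 − (-0.051)(0.688)) = -0.7390/1.0351 = -0.7139.

-0.714c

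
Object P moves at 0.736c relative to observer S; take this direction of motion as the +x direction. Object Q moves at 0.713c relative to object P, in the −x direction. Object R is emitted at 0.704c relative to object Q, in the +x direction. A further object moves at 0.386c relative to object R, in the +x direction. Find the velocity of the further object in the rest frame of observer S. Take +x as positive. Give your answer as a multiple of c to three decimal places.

+0.869c

Apply u = (u' + v)/(1 + u'v/c²) successively, working outward toward observer S.
Start: velocity of object P relative to observer S = 0.7360c.
Compose with object Q (u' = -0.713 in object P frame): u_1 = (-0.713 + 0.736) / (1 + (-0.713)·0.736) = 0.0230/0.4752 = 0.0484.
Compose with object R (u' = 0.704 in object Q frame): u_2 = (0.704 + 0.048) / (1 + 0.704·0.048) = 0.7524/1.0341 = 0.7276.
Compose with the further object (u' = 0.386 in object R frame): u_3 = (0.386 + 0.728) / (1 + 0.386·0.728) = 1.1136/1.2809 = 0.8694.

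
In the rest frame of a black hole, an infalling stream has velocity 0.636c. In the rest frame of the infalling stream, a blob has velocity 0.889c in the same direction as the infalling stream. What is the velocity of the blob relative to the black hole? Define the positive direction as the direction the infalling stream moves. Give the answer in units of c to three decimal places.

With v = 0.636 and u' = 0.889 (in units of c),
u = (u' + v)/(1 + u'v/c²):
u = (0.889 + 0.636) / (1 + 0.889·0.636) = 1.5250/1.5654 = 0.9742

0.974c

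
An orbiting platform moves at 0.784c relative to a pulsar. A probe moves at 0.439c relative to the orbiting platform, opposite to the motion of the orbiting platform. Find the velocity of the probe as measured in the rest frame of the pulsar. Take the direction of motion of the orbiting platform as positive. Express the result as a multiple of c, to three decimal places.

+0.526c

With v = 0.784 and u' = -0.439 (in units of c),
u = (u' + v)/(1 + u'v/c²):
u = (-0.439 + 0.784) / (1 + (-0.439)·0.784) = 0.3450/0.6558 = 0.5261
(Galilean addition would give +0.345c.)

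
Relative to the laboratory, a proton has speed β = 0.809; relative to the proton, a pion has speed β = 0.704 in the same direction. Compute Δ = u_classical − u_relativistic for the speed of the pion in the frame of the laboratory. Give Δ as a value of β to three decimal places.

Δ = 0.549

Galilean: u_cl = 0.704 + 0.809 = 1.5130.
Relativistic: u_rel = (0.704 + 0.809) / (1 + 0.704·0.809) = 1.5130/1.5695 = 0.9640.
Δ = 1.5130 − 0.9640 = 0.5490.
(The classical prediction exceeds c; the relativistic result does not.)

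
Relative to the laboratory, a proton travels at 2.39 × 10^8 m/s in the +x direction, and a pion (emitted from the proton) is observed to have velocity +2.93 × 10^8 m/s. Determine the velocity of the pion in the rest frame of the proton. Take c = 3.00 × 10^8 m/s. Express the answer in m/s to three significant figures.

+2.43 × 10^8 m/s

v = 0.797c, u = 0.977c.
Invert the composition law: u' = (u − v)/(1 − uv/c²).
u' = (0.977 − 0.797) / (1 − (0.977)(0.797)) = 0.1800/0.2219 = 0.8111.
u' = 0.8111 × 3.00 × 10^8 m/s.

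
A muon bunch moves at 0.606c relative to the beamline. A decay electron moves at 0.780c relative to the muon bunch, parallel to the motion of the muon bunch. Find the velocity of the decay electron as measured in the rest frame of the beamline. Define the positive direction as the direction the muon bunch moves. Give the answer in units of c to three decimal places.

0.941c

With v = 0.606 and u' = 0.780 (in units of c),
u = (u' + v)/(1 + u'v/c²):
u = (0.780 + 0.606) / (1 + 0.780·0.606) = 1.3860/1.4727 = 0.9411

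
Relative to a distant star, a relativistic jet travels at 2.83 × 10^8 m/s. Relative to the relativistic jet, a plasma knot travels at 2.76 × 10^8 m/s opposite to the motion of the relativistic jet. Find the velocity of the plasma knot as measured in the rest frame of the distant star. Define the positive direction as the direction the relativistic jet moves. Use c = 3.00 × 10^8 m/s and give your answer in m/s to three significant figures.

In units of c (dividing by 3.00 × 10^8 m/s): v = 0.943, u' = -0.920.
u = (u' + v)/(1 + u'v/c²):
u = (-0.920 + 0.943) / (1 + (-0.920)·0.943) = 0.0233/0.1321 = 0.1766
Converting back: u = 0.1766 × 3.00 × 10^8 m/s.

+5.30 × 10^7 m/s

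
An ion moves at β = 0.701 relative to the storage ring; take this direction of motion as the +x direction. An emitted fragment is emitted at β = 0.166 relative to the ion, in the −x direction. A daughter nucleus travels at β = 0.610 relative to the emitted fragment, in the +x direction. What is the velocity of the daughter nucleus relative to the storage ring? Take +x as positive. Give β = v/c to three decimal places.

β = +0.888

Apply u = (u' + v)/(1 + u'v/c²) successively, working outward toward the storage ring.
Start: velocity of the ion relative to the storage ring = 0.7010c.
Compose with the emitted fragment (u' = -0.166 in the ion frame): u_1 = (-0.166 + 0.701) / (1 + (-0.166)·0.701) = 0.5350/0.8836 = 0.6055.
Compose with the daughter nucleus (u' = 0.610 in the emitted fragment frame): u_2 = (0.610 + 0.605) / (1 + 0.610·0.605) = 1.2155/1.3693 = 0.8876.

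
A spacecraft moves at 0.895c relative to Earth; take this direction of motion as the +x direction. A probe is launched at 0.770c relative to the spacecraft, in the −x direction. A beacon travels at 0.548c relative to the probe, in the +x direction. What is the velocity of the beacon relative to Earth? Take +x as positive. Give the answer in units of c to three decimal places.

Apply u = (u' + v)/(1 + u'v/c²) successively, working outward toward Earth.
Start: velocity of the spacecraft relative to Earth = 0.8950c.
Compose with the probe (u' = -0.770 in the spacecraft frame): u_1 = (-0.770 + 0.895) / (1 + (-0.770)·0.895) = 0.1250/0.3109 = 0.4021.
Compose with the beacon (u' = 0.548 in the probe frame): u_2 = (0.548 + 0.402) / (1 + 0.548·0.402) = 0.9501/1.2204 = 0.7786.

+0.779c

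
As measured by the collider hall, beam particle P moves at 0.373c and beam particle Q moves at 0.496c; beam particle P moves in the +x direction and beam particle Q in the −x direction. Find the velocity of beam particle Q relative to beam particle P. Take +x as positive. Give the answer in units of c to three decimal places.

β_A = 0.373, β_B = -0.496.
Transform to A's frame with the inverse velocity-addition law: u' = (u − v)/(1 − uv/c²), taking u = β_B and v = β_A.
u' = (-0.496 − 0.373) / (1 − (0.373)(-0.496)) = -0.8690/1.1850 = -0.7333.

-0.733c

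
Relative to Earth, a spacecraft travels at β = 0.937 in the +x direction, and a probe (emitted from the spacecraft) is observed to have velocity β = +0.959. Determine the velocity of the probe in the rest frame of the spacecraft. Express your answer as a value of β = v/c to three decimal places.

β = +0.217

Invert the composition law: u' = (u − v)/(1 − uv/c²).
u' = (0.959 − 0.937) / (1 − (0.959)(0.937)) = 0.0220/0.1014 = 0.2169.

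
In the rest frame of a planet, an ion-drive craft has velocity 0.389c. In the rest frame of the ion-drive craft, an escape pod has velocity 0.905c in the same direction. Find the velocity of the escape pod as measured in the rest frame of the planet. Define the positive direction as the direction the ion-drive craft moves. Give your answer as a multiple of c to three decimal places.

0.957c

With v = 0.389 and u' = 0.905 (in units of c),
u = (u' + v)/(1 + u'v/c²):
u = (0.905 + 0.389) / (1 + 0.905·0.389) = 1.2940/1.3520 = 0.9571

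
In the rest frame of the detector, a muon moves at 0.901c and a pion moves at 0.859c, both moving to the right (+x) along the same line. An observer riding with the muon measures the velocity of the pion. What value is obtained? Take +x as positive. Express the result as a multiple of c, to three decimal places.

β_A = 0.901, β_B = 0.859.
Transform to A's frame with the inverse velocity-addition law: u' = (u − v)/(1 − uv/c²), taking u = β_B and v = β_A.
u' = (0.859 − 0.901) / (1 − (0.901)(0.859)) = -0.0420/0.2260 = -0.1858.

-0.186c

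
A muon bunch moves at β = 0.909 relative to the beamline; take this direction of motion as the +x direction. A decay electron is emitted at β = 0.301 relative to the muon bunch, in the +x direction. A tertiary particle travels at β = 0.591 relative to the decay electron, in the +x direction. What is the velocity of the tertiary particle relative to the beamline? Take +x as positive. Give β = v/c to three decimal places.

β = 0.987

Apply u = (u' + v)/(1 + u'v/c²) successively, working outward toward the beamline.
Start: velocity of the muon bunch relative to the beamline = 0.9090c.
Compose with the decay electron (u' = 0.301 in the muon bunch frame): u_1 = (0.301 + 0.909) / (1 + 0.301·0.909) = 1.2100/1.2736 = 0.9501.
Compose with the tertiary particle (u' = 0.591 in the decay electron frame): u_2 = (0.591 + 0.950) / (1 + 0.591·0.950) = 1.5411/1.5615 = 0.9869.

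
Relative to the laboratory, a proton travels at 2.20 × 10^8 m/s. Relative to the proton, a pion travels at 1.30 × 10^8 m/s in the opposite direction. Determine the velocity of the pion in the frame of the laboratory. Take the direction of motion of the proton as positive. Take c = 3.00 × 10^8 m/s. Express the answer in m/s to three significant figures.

+1.32 × 10^8 m/s

In units of c (dividing by 3.00 × 10^8 m/s): v = 0.733, u' = -0.433.
u = (u' + v)/(1 + u'v/c²):
u = (-0.433 + 0.733) / (1 + (-0.433)·0.733) = 0.3000/0.6822 = 0.4397
Converting back: u = 0.4397 × 3.00 × 10^8 m/s.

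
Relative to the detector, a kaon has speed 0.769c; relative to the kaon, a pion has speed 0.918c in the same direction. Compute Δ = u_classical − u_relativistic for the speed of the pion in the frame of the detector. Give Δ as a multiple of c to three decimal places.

Δ = 0.698c

Galilean: u_cl = 0.918 + 0.769 = 1.6870.
Relativistic: u_rel = (0.918 + 0.769) / (1 + 0.918·0.769) = 1.6870/1.7059 = 0.9889.
Δ = 1.6870 − 0.9889 = 0.6981.
(The classical prediction exceeds c; the relativistic result does not.)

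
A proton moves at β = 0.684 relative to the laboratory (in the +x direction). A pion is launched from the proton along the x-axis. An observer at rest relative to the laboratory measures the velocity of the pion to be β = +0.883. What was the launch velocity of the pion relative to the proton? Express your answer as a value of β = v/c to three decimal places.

β = +0.502

Invert the composition law: u' = (u − v)/(1 − uv/c²).
u' = (0.883 − 0.684) / (1 − (0.883)(0.684)) = 0.1990/0.3960 = 0.5025.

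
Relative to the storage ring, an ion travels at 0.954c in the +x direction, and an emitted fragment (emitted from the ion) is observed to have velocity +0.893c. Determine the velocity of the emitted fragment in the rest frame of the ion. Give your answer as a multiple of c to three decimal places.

-0.412c

Invert the composition law: u' = (u − v)/(1 − uv/c²).
u' = (0.893 − 0.954) / (1 − (0.893)(0.954)) = -0.0610/0.1481 = -0.4119.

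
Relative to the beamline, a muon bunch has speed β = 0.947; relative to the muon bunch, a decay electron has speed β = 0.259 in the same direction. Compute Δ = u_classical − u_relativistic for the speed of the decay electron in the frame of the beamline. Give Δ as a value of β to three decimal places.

Galilean: u_cl = 0.259 + 0.947 = 1.2060.
Relativistic: u_rel = (0.259 + 0.947) / (1 + 0.259·0.947) = 1.2060/1.2453 = 0.9685.
Δ = 1.2060 − 0.9685 = 0.2375.
(The classical prediction exceeds c; the relativistic result does not.)

Δ = 0.238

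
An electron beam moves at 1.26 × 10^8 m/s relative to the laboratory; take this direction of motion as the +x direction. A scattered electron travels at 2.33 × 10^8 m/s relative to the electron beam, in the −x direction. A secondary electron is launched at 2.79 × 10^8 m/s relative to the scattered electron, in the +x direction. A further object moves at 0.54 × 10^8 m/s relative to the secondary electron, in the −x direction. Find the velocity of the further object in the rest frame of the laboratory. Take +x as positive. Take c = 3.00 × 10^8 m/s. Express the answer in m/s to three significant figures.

Apply u = (u' + v)/(1 + u'v/c²) successively, working outward toward the laboratory.
(Dividing each given speed by c = 3.00 × 10^8 m/s to work in units of c.)
Start: velocity of the electron beam relative to the laboratory = 0.4200c.
Compose with the scattered electron (u' = -0.777 in the electron beam frame): u_1 = (-0.777 + 0.420) / (1 + (-0.777)·0.420) = -0.3567/0.6738 = -0.5293.
Compose with the secondary electron (u' = 0.930 in the scattered electron frame): u_2 = (0.930 + (-0.529)) / (1 + 0.930·(-0.529)) = 0.4007/0.5077 = 0.7891.
Compose with the further object (u' = -0.180 in the secondary electron frame): u_3 = (-0.180 + 0.789) / (1 + (-0.180)·0.789) = 0.6091/0.8580 = 0.7100.
So u = 0.7100 × 3.00 × 10^8 m/s.

+2.13 × 10^8 m/s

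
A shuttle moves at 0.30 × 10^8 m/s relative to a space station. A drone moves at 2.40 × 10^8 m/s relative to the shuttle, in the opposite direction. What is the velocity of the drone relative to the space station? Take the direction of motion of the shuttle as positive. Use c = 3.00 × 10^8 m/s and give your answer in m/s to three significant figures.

-2.28 × 10^8 m/s

In units of c (dividing by 3.00 × 10^8 m/s): v = 0.100, u' = -0.800.
u = (u' + v)/(1 + u'v/c²):
u = (-0.800 + 0.100) / (1 + (-0.800)·0.100) = -0.7000/0.9200 = -0.7609
(Galilean addition would give -0.700c.)
Converting back: u = -0.7609 × 3.00 × 10^8 m/s.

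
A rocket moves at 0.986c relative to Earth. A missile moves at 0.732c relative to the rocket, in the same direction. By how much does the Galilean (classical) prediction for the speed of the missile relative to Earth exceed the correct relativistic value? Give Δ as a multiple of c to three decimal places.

Δ = 0.720c

Galilean: u_cl = 0.732 + 0.986 = 1.7180.
Relativistic: u_rel = (0.732 + 0.986) / (1 + 0.732·0.986) = 1.7180/1.7218 = 0.9978.
Δ = 1.7180 − 0.9978 = 0.7202.
(The classical prediction exceeds c; the relativistic result does not.)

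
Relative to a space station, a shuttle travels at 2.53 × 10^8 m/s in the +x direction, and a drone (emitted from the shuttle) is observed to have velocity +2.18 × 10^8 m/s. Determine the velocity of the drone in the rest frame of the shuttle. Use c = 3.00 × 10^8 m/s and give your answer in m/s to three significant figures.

-9.04 × 10^7 m/s

v = 0.843c, u = 0.727c.
Invert the composition law: u' = (u − v)/(1 − uv/c²).
u' = (0.727 − 0.843) / (1 − (0.727)(0.843)) = -0.1167/0.3872 = -0.3013.
u' = -0.3013 × 3.00 × 10^8 m/s.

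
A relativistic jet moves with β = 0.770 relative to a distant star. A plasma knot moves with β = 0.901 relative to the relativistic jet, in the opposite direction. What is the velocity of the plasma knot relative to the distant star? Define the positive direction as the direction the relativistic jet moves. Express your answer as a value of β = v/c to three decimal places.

β = -0.428

With v = 0.770 and u' = -0.901 (in units of c),
u = (u' + v)/(1 + u'v/c²):
u = (-0.901 + 0.770) / (1 + (-0.901)·0.770) = -0.1310/0.3062 = -0.4278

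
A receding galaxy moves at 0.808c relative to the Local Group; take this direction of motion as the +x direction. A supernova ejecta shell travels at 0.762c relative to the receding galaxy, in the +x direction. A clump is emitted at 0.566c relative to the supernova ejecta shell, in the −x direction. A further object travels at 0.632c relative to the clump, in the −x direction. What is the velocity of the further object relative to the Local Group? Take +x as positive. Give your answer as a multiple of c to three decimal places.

+0.627c

Apply u = (u' + v)/(1 + u'v/c²) successively, working outward toward the Local Group.
Start: velocity of the receding galaxy relative to the Local Group = 0.8080c.
Compose with the supernova ejecta shell (u' = 0.762 in the receding galaxy frame): u_1 = (0.762 + 0.808) / (1 + 0.762·0.808) = 1.5700/1.6157 = 0.9717.
Compose with the clump (u' = -0.566 in the supernova ejecta shell frame): u_2 = (-0.566 + 0.972) / (1 + (-0.566)·0.972) = 0.4057/0.4500 = 0.9016.
Compose with the further object (u' = -0.632 in the clump frame): u_3 = (-0.632 + 0.902) / (1 + (-0.632)·0.902) = 0.2696/0.4302 = 0.6266.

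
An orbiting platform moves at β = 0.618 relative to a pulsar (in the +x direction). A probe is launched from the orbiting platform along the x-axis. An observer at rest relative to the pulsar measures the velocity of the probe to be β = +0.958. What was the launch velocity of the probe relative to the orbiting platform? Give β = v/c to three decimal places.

Invert the composition law: u' = (u − v)/(1 − uv/c²).
u' = (0.958 − 0.618) / (1 − (0.958)(0.618)) = 0.3400/0.4080 = 0.8334.

β = +0.833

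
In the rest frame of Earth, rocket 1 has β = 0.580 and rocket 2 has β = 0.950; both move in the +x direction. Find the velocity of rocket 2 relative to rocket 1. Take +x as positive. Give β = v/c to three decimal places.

β = +0.824

β_A = 0.580, β_B = 0.950.
Transform to A's frame with the inverse velocity-addition law: u' = (u − v)/(1 − uv/c²), taking u = β_B and v = β_A.
u' = (0.950 − 0.580) / (1 − (0.580)(0.950)) = 0.3700/0.4490 = 0.8241.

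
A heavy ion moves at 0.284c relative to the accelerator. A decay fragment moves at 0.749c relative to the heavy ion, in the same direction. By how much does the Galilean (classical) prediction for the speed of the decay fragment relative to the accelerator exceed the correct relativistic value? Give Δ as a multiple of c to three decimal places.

Galilean: u_cl = 0.749 + 0.284 = 1.0330.
Relativistic: u_rel = (0.749 + 0.284) / (1 + 0.749·0.284) = 1.0330/1.2127 = 0.8518.
Δ = 1.0330 − 0.8518 = 0.1812.
(The classical prediction exceeds c; the relativistic result does not.)

Δ = 0.181c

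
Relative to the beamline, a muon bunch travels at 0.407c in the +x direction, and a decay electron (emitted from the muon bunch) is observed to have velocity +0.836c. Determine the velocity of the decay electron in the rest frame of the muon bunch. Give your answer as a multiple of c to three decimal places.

Invert the composition law: u' = (u − v)/(1 − uv/c²).
u' = (0.836 − 0.407) / (1 − (0.836)(0.407)) = 0.4290/0.6597 = 0.6502.

+0.650c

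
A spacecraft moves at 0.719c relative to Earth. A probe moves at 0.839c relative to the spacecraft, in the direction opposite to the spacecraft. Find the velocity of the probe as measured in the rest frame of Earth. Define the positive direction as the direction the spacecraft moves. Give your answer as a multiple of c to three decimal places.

-0.302c

With v = 0.719 and u' = -0.839 (in units of c),
u = (u' + v)/(1 + u'v/c²):
u = (-0.839 + 0.719) / (1 + (-0.839)·0.719) = -0.1200/0.3968 = -0.3025
(Galilean addition would give -0.120c.)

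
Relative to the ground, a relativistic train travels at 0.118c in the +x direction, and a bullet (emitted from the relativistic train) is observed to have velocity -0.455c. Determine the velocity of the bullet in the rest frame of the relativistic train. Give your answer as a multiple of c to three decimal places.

Invert the composition law: u' = (u − v)/(1 − uv/c²).
u' = (-0.455 − 0.118) / (1 − (-0.455)(0.118)) = -0.5730/1.0537 = -0.5438.

-0.544c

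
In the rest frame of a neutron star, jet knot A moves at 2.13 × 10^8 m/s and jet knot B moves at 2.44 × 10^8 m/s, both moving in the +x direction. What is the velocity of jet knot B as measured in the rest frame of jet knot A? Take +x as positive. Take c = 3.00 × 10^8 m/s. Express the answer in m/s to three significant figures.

+7.34 × 10^7 m/s

β_A = 0.710, β_B = 0.813 (dividing each by c = 3.00 × 10^8 m/s).
Transform to A's frame with the inverse velocity-addition law: u' = (u − v)/(1 − uv/c²), taking u = β_B and v = β_A.
u' = (0.813 − 0.710) / (1 − (0.710)(0.813)) = 0.1033/0.4225 = 0.2446.
u' = 0.2446 × 3.00 × 10^8 m/s.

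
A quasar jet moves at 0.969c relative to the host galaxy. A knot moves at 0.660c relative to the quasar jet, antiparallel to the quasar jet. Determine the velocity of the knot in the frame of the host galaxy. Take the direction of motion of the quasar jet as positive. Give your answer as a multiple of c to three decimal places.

With v = 0.969 and u' = -0.660 (in units of c),
u = (u' + v)/(1 + u'v/c²):
u = (-0.660 + 0.969) / (1 + (-0.660)·0.969) = 0.3090/0.3605 = 0.8572
(Galilean addition would give +0.309c.)

+0.857c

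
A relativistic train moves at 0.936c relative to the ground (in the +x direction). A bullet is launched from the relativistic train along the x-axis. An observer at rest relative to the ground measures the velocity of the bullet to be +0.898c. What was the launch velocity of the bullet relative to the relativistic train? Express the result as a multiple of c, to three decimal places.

-0.238c

Invert the composition law: u' = (u − v)/(1 − uv/c²).
u' = (0.898 − 0.936) / (1 − (0.898)(0.936)) = -0.0380/0.1595 = -0.2383.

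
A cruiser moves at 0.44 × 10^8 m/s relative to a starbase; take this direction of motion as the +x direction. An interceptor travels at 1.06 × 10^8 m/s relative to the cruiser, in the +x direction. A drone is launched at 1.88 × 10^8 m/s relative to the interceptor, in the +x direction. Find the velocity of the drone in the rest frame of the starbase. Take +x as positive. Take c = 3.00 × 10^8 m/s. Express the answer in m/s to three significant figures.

2.55 × 10^8 m/s

Apply u = (u' + v)/(1 + u'v/c²) successively, working outward toward the starbase.
(Dividing each given speed by c = 3.00 × 10^8 m/s to work in units of c.)
Start: velocity of the cruiser relative to the starbase = 0.1467c.
Compose with the interceptor (u' = 0.353 in the cruiser frame): u_1 = (0.353 + 0.147) / (1 + 0.353·0.147) = 0.5000/1.0518 = 0.4754.
Compose with the drone (u' = 0.627 in the interceptor frame): u_2 = (0.627 + 0.475) / (1 + 0.627·0.475) = 1.1020/1.2979 = 0.8491.
So u = 0.8491 × 3.00 × 10^8 m/s.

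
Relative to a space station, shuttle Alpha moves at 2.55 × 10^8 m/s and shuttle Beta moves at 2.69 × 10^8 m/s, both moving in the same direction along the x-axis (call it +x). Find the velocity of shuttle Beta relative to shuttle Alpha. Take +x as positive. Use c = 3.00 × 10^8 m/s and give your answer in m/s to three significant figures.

β_A = 0.850, β_B = 0.897 (dividing each by c = 3.00 × 10^8 m/s).
Transform to A's frame with the inverse velocity-addition law: u' = (u − v)/(1 − uv/c²), taking u = β_B and v = β_A.
u' = (0.897 − 0.850) / (1 − (0.850)(0.897)) = 0.0467/0.2378 = 0.1962.
u' = 0.1962 × 3.00 × 10^8 m/s.

+5.89 × 10^7 m/s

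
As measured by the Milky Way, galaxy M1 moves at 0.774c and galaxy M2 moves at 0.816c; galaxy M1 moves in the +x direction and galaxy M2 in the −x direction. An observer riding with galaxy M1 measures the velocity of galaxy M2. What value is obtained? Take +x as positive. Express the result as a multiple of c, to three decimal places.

-0.975c

β_A = 0.774, β_B = -0.816.
Transform to A's frame with the inverse velocity-addition law: u' = (u − v)/(1 − uv/c²), taking u = β_B and v = β_A.
u' = (-0.816 − 0.774) / (1 − (0.774)(-0.816)) = -1.5900/1.6316 = -0.9745.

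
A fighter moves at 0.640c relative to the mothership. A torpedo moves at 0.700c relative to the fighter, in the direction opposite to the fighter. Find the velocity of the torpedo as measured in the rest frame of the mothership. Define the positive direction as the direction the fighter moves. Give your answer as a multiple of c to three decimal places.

-0.109c

With v = 0.640 and u' = -0.700 (in units of c),
u = (u' + v)/(1 + u'v/c²):
u = (-0.700 + 0.640) / (1 + (-0.700)·0.640) = -0.0600/0.5520 = -0.1087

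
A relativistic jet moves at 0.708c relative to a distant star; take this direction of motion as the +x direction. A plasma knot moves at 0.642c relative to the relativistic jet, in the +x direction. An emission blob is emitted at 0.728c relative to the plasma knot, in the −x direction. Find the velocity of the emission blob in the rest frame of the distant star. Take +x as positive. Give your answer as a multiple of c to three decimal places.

Apply u = (u' + v)/(1 + u'v/c²) successively, working outward toward the distant star.
Start: velocity of the relativistic jet relative to the distant star = 0.7080c.
Compose with the plasma knot (u' = 0.642 in the relativistic jet frame): u_1 = (0.642 + 0.708) / (1 + 0.642·0.708) = 1.3500/1.4545 = 0.9281.
Compose with the emission blob (u' = -0.728 in the plasma knot frame): u_2 = (-0.728 + 0.928) / (1 + (-0.728)·0.928) = 0.2001/0.3243 = 0.6171.

+0.617c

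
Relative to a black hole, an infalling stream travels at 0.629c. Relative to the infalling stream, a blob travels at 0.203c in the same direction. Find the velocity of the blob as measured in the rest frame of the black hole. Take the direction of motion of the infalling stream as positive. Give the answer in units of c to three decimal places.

0.738c

With v = 0.629 and u' = 0.203 (in units of c),
u = (u' + v)/(1 + u'v/c²):
u = (0.203 + 0.629) / (1 + 0.203·0.629) = 0.8320/1.1277 = 0.7378
(Galilean addition would give +0.832c.)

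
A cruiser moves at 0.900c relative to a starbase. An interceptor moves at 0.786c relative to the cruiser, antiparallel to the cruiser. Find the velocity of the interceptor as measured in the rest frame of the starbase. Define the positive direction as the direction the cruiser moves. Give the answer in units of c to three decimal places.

+0.390c

With v = 0.900 and u' = -0.786 (in units of c),
u = (u' + v)/(1 + u'v/c²):
u = (-0.786 + 0.900) / (1 + (-0.786)·0.900) = 0.1140/0.2926 = 0.3896
(Galilean addition would give +0.114c.)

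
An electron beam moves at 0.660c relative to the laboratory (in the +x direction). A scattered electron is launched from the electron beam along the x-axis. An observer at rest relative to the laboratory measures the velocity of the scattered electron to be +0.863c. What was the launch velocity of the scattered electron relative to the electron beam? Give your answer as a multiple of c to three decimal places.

Invert the composition law: u' = (u − v)/(1 − uv/c²).
u' = (0.863 − 0.660) / (1 − (0.863)(0.660)) = 0.2030/0.4304 = 0.4716.

+0.472c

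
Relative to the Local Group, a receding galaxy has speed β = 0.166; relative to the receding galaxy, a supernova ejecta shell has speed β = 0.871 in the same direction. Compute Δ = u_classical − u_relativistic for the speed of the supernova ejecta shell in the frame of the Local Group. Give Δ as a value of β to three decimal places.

Δ = 0.131

Galilean: u_cl = 0.871 + 0.166 = 1.0370.
Relativistic: u_rel = (0.871 + 0.166) / (1 + 0.871·0.166) = 1.0370/1.1446 = 0.9060.
Δ = 1.0370 − 0.9060 = 0.1310.
(The classical prediction exceeds c; the relativistic result does not.)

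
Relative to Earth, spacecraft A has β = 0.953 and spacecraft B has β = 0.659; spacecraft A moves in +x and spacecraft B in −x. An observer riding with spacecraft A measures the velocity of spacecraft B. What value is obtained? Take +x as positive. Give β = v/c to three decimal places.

β_A = 0.953, β_B = -0.659.
Transform to A's frame with the inverse velocity-addition law: u' = (u − v)/(1 − uv/c²), taking u = β_B and v = β_A.
u' = (-0.659 − 0.953) / (1 − (0.953)(-0.659)) = -1.6120/1.6280 = -0.9902.

β = -0.990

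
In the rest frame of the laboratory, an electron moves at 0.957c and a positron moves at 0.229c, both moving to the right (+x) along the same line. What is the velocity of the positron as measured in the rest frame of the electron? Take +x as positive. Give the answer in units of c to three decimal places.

β_A = 0.957, β_B = 0.229.
Transform to A's frame with the inverse velocity-addition law: u' = (u − v)/(1 − uv/c²), taking u = β_B and v = β_A.
u' = (0.229 − 0.957) / (1 − (0.957)(0.229)) = -0.7280/0.7808 = -0.9323.

-0.932c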